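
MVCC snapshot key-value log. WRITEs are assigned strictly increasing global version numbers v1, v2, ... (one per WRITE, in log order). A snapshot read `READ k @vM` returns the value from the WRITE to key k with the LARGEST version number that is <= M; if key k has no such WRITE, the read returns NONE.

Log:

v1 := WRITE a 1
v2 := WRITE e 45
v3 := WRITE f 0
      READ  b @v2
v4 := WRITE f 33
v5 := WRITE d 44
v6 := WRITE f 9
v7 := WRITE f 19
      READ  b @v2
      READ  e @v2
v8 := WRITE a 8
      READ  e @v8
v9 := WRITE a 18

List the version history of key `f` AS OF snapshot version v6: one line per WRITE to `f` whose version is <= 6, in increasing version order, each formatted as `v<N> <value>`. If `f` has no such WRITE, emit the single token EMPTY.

Answer: v3 0
v4 33
v6 9

Derivation:
Scan writes for key=f with version <= 6:
  v1 WRITE a 1 -> skip
  v2 WRITE e 45 -> skip
  v3 WRITE f 0 -> keep
  v4 WRITE f 33 -> keep
  v5 WRITE d 44 -> skip
  v6 WRITE f 9 -> keep
  v7 WRITE f 19 -> drop (> snap)
  v8 WRITE a 8 -> skip
  v9 WRITE a 18 -> skip
Collected: [(3, 0), (4, 33), (6, 9)]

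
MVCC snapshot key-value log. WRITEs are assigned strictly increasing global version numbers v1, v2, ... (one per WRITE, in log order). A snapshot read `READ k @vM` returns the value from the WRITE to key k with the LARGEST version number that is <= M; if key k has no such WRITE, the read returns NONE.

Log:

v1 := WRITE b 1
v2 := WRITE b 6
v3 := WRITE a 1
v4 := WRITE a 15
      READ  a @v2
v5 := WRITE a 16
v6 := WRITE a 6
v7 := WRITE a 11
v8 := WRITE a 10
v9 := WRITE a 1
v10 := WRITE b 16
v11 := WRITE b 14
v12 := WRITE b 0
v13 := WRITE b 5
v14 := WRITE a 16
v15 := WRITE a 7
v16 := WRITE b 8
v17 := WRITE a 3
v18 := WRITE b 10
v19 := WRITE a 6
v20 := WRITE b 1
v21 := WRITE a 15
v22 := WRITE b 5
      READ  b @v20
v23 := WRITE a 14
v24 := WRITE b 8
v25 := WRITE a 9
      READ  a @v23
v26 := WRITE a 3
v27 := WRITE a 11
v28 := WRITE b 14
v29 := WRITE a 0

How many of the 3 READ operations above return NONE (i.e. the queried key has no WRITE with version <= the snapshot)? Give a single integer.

Answer: 1

Derivation:
v1: WRITE b=1  (b history now [(1, 1)])
v2: WRITE b=6  (b history now [(1, 1), (2, 6)])
v3: WRITE a=1  (a history now [(3, 1)])
v4: WRITE a=15  (a history now [(3, 1), (4, 15)])
READ a @v2: history=[(3, 1), (4, 15)] -> no version <= 2 -> NONE
v5: WRITE a=16  (a history now [(3, 1), (4, 15), (5, 16)])
v6: WRITE a=6  (a history now [(3, 1), (4, 15), (5, 16), (6, 6)])
v7: WRITE a=11  (a history now [(3, 1), (4, 15), (5, 16), (6, 6), (7, 11)])
v8: WRITE a=10  (a history now [(3, 1), (4, 15), (5, 16), (6, 6), (7, 11), (8, 10)])
v9: WRITE a=1  (a history now [(3, 1), (4, 15), (5, 16), (6, 6), (7, 11), (8, 10), (9, 1)])
v10: WRITE b=16  (b history now [(1, 1), (2, 6), (10, 16)])
v11: WRITE b=14  (b history now [(1, 1), (2, 6), (10, 16), (11, 14)])
v12: WRITE b=0  (b history now [(1, 1), (2, 6), (10, 16), (11, 14), (12, 0)])
v13: WRITE b=5  (b history now [(1, 1), (2, 6), (10, 16), (11, 14), (12, 0), (13, 5)])
v14: WRITE a=16  (a history now [(3, 1), (4, 15), (5, 16), (6, 6), (7, 11), (8, 10), (9, 1), (14, 16)])
v15: WRITE a=7  (a history now [(3, 1), (4, 15), (5, 16), (6, 6), (7, 11), (8, 10), (9, 1), (14, 16), (15, 7)])
v16: WRITE b=8  (b history now [(1, 1), (2, 6), (10, 16), (11, 14), (12, 0), (13, 5), (16, 8)])
v17: WRITE a=3  (a history now [(3, 1), (4, 15), (5, 16), (6, 6), (7, 11), (8, 10), (9, 1), (14, 16), (15, 7), (17, 3)])
v18: WRITE b=10  (b history now [(1, 1), (2, 6), (10, 16), (11, 14), (12, 0), (13, 5), (16, 8), (18, 10)])
v19: WRITE a=6  (a history now [(3, 1), (4, 15), (5, 16), (6, 6), (7, 11), (8, 10), (9, 1), (14, 16), (15, 7), (17, 3), (19, 6)])
v20: WRITE b=1  (b history now [(1, 1), (2, 6), (10, 16), (11, 14), (12, 0), (13, 5), (16, 8), (18, 10), (20, 1)])
v21: WRITE a=15  (a history now [(3, 1), (4, 15), (5, 16), (6, 6), (7, 11), (8, 10), (9, 1), (14, 16), (15, 7), (17, 3), (19, 6), (21, 15)])
v22: WRITE b=5  (b history now [(1, 1), (2, 6), (10, 16), (11, 14), (12, 0), (13, 5), (16, 8), (18, 10), (20, 1), (22, 5)])
READ b @v20: history=[(1, 1), (2, 6), (10, 16), (11, 14), (12, 0), (13, 5), (16, 8), (18, 10), (20, 1), (22, 5)] -> pick v20 -> 1
v23: WRITE a=14  (a history now [(3, 1), (4, 15), (5, 16), (6, 6), (7, 11), (8, 10), (9, 1), (14, 16), (15, 7), (17, 3), (19, 6), (21, 15), (23, 14)])
v24: WRITE b=8  (b history now [(1, 1), (2, 6), (10, 16), (11, 14), (12, 0), (13, 5), (16, 8), (18, 10), (20, 1), (22, 5), (24, 8)])
v25: WRITE a=9  (a history now [(3, 1), (4, 15), (5, 16), (6, 6), (7, 11), (8, 10), (9, 1), (14, 16), (15, 7), (17, 3), (19, 6), (21, 15), (23, 14), (25, 9)])
READ a @v23: history=[(3, 1), (4, 15), (5, 16), (6, 6), (7, 11), (8, 10), (9, 1), (14, 16), (15, 7), (17, 3), (19, 6), (21, 15), (23, 14), (25, 9)] -> pick v23 -> 14
v26: WRITE a=3  (a history now [(3, 1), (4, 15), (5, 16), (6, 6), (7, 11), (8, 10), (9, 1), (14, 16), (15, 7), (17, 3), (19, 6), (21, 15), (23, 14), (25, 9), (26, 3)])
v27: WRITE a=11  (a history now [(3, 1), (4, 15), (5, 16), (6, 6), (7, 11), (8, 10), (9, 1), (14, 16), (15, 7), (17, 3), (19, 6), (21, 15), (23, 14), (25, 9), (26, 3), (27, 11)])
v28: WRITE b=14  (b history now [(1, 1), (2, 6), (10, 16), (11, 14), (12, 0), (13, 5), (16, 8), (18, 10), (20, 1), (22, 5), (24, 8), (28, 14)])
v29: WRITE a=0  (a history now [(3, 1), (4, 15), (5, 16), (6, 6), (7, 11), (8, 10), (9, 1), (14, 16), (15, 7), (17, 3), (19, 6), (21, 15), (23, 14), (25, 9), (26, 3), (27, 11), (29, 0)])
Read results in order: ['NONE', '1', '14']
NONE count = 1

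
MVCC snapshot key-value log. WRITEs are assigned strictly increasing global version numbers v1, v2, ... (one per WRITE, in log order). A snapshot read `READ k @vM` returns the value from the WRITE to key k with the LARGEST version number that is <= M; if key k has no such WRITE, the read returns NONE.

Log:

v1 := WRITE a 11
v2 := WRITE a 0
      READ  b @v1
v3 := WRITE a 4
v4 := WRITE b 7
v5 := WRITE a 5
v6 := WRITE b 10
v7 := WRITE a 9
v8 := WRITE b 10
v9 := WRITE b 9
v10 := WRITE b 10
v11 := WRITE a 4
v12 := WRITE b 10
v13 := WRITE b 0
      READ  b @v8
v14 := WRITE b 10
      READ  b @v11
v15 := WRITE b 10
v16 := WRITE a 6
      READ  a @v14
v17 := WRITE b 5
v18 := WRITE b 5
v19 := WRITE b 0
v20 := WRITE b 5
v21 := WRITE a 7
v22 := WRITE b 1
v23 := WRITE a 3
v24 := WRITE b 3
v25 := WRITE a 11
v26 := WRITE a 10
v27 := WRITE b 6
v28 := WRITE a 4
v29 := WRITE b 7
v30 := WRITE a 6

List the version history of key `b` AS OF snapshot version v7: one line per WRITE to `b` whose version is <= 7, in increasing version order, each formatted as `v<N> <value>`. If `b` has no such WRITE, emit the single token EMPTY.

Scan writes for key=b with version <= 7:
  v1 WRITE a 11 -> skip
  v2 WRITE a 0 -> skip
  v3 WRITE a 4 -> skip
  v4 WRITE b 7 -> keep
  v5 WRITE a 5 -> skip
  v6 WRITE b 10 -> keep
  v7 WRITE a 9 -> skip
  v8 WRITE b 10 -> drop (> snap)
  v9 WRITE b 9 -> drop (> snap)
  v10 WRITE b 10 -> drop (> snap)
  v11 WRITE a 4 -> skip
  v12 WRITE b 10 -> drop (> snap)
  v13 WRITE b 0 -> drop (> snap)
  v14 WRITE b 10 -> drop (> snap)
  v15 WRITE b 10 -> drop (> snap)
  v16 WRITE a 6 -> skip
  v17 WRITE b 5 -> drop (> snap)
  v18 WRITE b 5 -> drop (> snap)
  v19 WRITE b 0 -> drop (> snap)
  v20 WRITE b 5 -> drop (> snap)
  v21 WRITE a 7 -> skip
  v22 WRITE b 1 -> drop (> snap)
  v23 WRITE a 3 -> skip
  v24 WRITE b 3 -> drop (> snap)
  v25 WRITE a 11 -> skip
  v26 WRITE a 10 -> skip
  v27 WRITE b 6 -> drop (> snap)
  v28 WRITE a 4 -> skip
  v29 WRITE b 7 -> drop (> snap)
  v30 WRITE a 6 -> skip
Collected: [(4, 7), (6, 10)]

Answer: v4 7
v6 10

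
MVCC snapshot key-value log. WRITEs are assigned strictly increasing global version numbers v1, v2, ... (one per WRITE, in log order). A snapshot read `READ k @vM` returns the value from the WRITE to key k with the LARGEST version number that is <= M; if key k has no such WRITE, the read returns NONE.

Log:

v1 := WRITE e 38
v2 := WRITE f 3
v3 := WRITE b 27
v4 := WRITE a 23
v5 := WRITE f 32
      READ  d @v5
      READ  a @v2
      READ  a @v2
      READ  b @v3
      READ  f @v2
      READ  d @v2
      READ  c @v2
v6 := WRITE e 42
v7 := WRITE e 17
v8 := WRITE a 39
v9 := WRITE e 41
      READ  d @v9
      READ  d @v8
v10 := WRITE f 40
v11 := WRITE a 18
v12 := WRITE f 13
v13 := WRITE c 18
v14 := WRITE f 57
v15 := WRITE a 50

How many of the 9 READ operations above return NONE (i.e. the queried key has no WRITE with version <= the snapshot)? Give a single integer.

Answer: 7

Derivation:
v1: WRITE e=38  (e history now [(1, 38)])
v2: WRITE f=3  (f history now [(2, 3)])
v3: WRITE b=27  (b history now [(3, 27)])
v4: WRITE a=23  (a history now [(4, 23)])
v5: WRITE f=32  (f history now [(2, 3), (5, 32)])
READ d @v5: history=[] -> no version <= 5 -> NONE
READ a @v2: history=[(4, 23)] -> no version <= 2 -> NONE
READ a @v2: history=[(4, 23)] -> no version <= 2 -> NONE
READ b @v3: history=[(3, 27)] -> pick v3 -> 27
READ f @v2: history=[(2, 3), (5, 32)] -> pick v2 -> 3
READ d @v2: history=[] -> no version <= 2 -> NONE
READ c @v2: history=[] -> no version <= 2 -> NONE
v6: WRITE e=42  (e history now [(1, 38), (6, 42)])
v7: WRITE e=17  (e history now [(1, 38), (6, 42), (7, 17)])
v8: WRITE a=39  (a history now [(4, 23), (8, 39)])
v9: WRITE e=41  (e history now [(1, 38), (6, 42), (7, 17), (9, 41)])
READ d @v9: history=[] -> no version <= 9 -> NONE
READ d @v8: history=[] -> no version <= 8 -> NONE
v10: WRITE f=40  (f history now [(2, 3), (5, 32), (10, 40)])
v11: WRITE a=18  (a history now [(4, 23), (8, 39), (11, 18)])
v12: WRITE f=13  (f history now [(2, 3), (5, 32), (10, 40), (12, 13)])
v13: WRITE c=18  (c history now [(13, 18)])
v14: WRITE f=57  (f history now [(2, 3), (5, 32), (10, 40), (12, 13), (14, 57)])
v15: WRITE a=50  (a history now [(4, 23), (8, 39), (11, 18), (15, 50)])
Read results in order: ['NONE', 'NONE', 'NONE', '27', '3', 'NONE', 'NONE', 'NONE', 'NONE']
NONE count = 7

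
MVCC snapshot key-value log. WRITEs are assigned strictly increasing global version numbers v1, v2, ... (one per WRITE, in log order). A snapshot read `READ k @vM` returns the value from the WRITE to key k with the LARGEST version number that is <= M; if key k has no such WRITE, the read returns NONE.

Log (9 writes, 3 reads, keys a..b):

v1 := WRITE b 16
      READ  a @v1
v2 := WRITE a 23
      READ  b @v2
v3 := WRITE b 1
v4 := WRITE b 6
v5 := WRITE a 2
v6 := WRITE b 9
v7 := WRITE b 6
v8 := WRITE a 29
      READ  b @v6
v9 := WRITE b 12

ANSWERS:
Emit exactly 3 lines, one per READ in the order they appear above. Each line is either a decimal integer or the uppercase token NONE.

v1: WRITE b=16  (b history now [(1, 16)])
READ a @v1: history=[] -> no version <= 1 -> NONE
v2: WRITE a=23  (a history now [(2, 23)])
READ b @v2: history=[(1, 16)] -> pick v1 -> 16
v3: WRITE b=1  (b history now [(1, 16), (3, 1)])
v4: WRITE b=6  (b history now [(1, 16), (3, 1), (4, 6)])
v5: WRITE a=2  (a history now [(2, 23), (5, 2)])
v6: WRITE b=9  (b history now [(1, 16), (3, 1), (4, 6), (6, 9)])
v7: WRITE b=6  (b history now [(1, 16), (3, 1), (4, 6), (6, 9), (7, 6)])
v8: WRITE a=29  (a history now [(2, 23), (5, 2), (8, 29)])
READ b @v6: history=[(1, 16), (3, 1), (4, 6), (6, 9), (7, 6)] -> pick v6 -> 9
v9: WRITE b=12  (b history now [(1, 16), (3, 1), (4, 6), (6, 9), (7, 6), (9, 12)])

Answer: NONE
16
9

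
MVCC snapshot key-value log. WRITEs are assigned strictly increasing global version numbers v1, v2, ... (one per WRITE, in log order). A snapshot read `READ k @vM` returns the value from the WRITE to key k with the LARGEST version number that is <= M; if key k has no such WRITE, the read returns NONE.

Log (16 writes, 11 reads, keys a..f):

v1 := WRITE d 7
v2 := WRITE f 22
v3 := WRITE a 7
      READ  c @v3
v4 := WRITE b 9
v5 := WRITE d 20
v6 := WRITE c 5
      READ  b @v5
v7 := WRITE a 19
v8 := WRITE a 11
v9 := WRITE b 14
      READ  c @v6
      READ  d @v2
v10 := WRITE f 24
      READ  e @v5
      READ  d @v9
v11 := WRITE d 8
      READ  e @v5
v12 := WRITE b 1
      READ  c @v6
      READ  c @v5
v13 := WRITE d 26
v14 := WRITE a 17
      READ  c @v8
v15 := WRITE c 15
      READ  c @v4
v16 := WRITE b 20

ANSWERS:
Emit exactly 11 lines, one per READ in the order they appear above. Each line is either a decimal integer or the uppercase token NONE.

Answer: NONE
9
5
7
NONE
20
NONE
5
NONE
5
NONE

Derivation:
v1: WRITE d=7  (d history now [(1, 7)])
v2: WRITE f=22  (f history now [(2, 22)])
v3: WRITE a=7  (a history now [(3, 7)])
READ c @v3: history=[] -> no version <= 3 -> NONE
v4: WRITE b=9  (b history now [(4, 9)])
v5: WRITE d=20  (d history now [(1, 7), (5, 20)])
v6: WRITE c=5  (c history now [(6, 5)])
READ b @v5: history=[(4, 9)] -> pick v4 -> 9
v7: WRITE a=19  (a history now [(3, 7), (7, 19)])
v8: WRITE a=11  (a history now [(3, 7), (7, 19), (8, 11)])
v9: WRITE b=14  (b history now [(4, 9), (9, 14)])
READ c @v6: history=[(6, 5)] -> pick v6 -> 5
READ d @v2: history=[(1, 7), (5, 20)] -> pick v1 -> 7
v10: WRITE f=24  (f history now [(2, 22), (10, 24)])
READ e @v5: history=[] -> no version <= 5 -> NONE
READ d @v9: history=[(1, 7), (5, 20)] -> pick v5 -> 20
v11: WRITE d=8  (d history now [(1, 7), (5, 20), (11, 8)])
READ e @v5: history=[] -> no version <= 5 -> NONE
v12: WRITE b=1  (b history now [(4, 9), (9, 14), (12, 1)])
READ c @v6: history=[(6, 5)] -> pick v6 -> 5
READ c @v5: history=[(6, 5)] -> no version <= 5 -> NONE
v13: WRITE d=26  (d history now [(1, 7), (5, 20), (11, 8), (13, 26)])
v14: WRITE a=17  (a history now [(3, 7), (7, 19), (8, 11), (14, 17)])
READ c @v8: history=[(6, 5)] -> pick v6 -> 5
v15: WRITE c=15  (c history now [(6, 5), (15, 15)])
READ c @v4: history=[(6, 5), (15, 15)] -> no version <= 4 -> NONE
v16: WRITE b=20  (b history now [(4, 9), (9, 14), (12, 1), (16, 20)])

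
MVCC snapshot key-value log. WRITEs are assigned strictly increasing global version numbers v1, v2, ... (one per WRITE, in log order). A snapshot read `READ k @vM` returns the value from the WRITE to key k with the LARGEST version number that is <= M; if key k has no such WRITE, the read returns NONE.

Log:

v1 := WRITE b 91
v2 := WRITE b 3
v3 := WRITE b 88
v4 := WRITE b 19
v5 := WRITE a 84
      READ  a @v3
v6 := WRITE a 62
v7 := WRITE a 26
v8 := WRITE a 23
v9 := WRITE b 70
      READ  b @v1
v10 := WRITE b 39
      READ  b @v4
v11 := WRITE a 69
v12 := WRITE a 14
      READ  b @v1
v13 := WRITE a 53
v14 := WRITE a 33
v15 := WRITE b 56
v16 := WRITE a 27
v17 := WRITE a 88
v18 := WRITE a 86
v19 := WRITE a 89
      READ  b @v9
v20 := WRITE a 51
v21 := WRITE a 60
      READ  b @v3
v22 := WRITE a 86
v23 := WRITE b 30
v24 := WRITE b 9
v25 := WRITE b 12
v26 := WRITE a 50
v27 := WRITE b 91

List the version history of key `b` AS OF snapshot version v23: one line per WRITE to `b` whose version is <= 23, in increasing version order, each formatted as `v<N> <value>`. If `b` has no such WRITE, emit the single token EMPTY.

Answer: v1 91
v2 3
v3 88
v4 19
v9 70
v10 39
v15 56
v23 30

Derivation:
Scan writes for key=b with version <= 23:
  v1 WRITE b 91 -> keep
  v2 WRITE b 3 -> keep
  v3 WRITE b 88 -> keep
  v4 WRITE b 19 -> keep
  v5 WRITE a 84 -> skip
  v6 WRITE a 62 -> skip
  v7 WRITE a 26 -> skip
  v8 WRITE a 23 -> skip
  v9 WRITE b 70 -> keep
  v10 WRITE b 39 -> keep
  v11 WRITE a 69 -> skip
  v12 WRITE a 14 -> skip
  v13 WRITE a 53 -> skip
  v14 WRITE a 33 -> skip
  v15 WRITE b 56 -> keep
  v16 WRITE a 27 -> skip
  v17 WRITE a 88 -> skip
  v18 WRITE a 86 -> skip
  v19 WRITE a 89 -> skip
  v20 WRITE a 51 -> skip
  v21 WRITE a 60 -> skip
  v22 WRITE a 86 -> skip
  v23 WRITE b 30 -> keep
  v24 WRITE b 9 -> drop (> snap)
  v25 WRITE b 12 -> drop (> snap)
  v26 WRITE a 50 -> skip
  v27 WRITE b 91 -> drop (> snap)
Collected: [(1, 91), (2, 3), (3, 88), (4, 19), (9, 70), (10, 39), (15, 56), (23, 30)]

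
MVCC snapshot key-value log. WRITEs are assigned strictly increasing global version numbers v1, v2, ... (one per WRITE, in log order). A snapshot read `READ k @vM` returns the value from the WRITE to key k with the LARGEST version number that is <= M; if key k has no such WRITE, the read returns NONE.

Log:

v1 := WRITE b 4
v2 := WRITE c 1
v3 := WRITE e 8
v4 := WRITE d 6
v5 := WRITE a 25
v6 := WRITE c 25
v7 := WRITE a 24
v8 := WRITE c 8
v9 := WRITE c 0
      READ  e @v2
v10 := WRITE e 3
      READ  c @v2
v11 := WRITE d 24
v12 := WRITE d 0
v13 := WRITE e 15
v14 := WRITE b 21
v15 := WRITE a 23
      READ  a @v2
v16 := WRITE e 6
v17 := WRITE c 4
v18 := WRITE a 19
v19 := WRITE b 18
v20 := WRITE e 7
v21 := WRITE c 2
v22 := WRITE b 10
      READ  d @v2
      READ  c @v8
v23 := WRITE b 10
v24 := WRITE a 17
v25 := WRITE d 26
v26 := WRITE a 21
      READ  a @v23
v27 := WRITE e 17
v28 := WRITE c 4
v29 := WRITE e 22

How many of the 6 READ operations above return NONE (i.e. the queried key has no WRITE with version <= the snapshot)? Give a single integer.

Answer: 3

Derivation:
v1: WRITE b=4  (b history now [(1, 4)])
v2: WRITE c=1  (c history now [(2, 1)])
v3: WRITE e=8  (e history now [(3, 8)])
v4: WRITE d=6  (d history now [(4, 6)])
v5: WRITE a=25  (a history now [(5, 25)])
v6: WRITE c=25  (c history now [(2, 1), (6, 25)])
v7: WRITE a=24  (a history now [(5, 25), (7, 24)])
v8: WRITE c=8  (c history now [(2, 1), (6, 25), (8, 8)])
v9: WRITE c=0  (c history now [(2, 1), (6, 25), (8, 8), (9, 0)])
READ e @v2: history=[(3, 8)] -> no version <= 2 -> NONE
v10: WRITE e=3  (e history now [(3, 8), (10, 3)])
READ c @v2: history=[(2, 1), (6, 25), (8, 8), (9, 0)] -> pick v2 -> 1
v11: WRITE d=24  (d history now [(4, 6), (11, 24)])
v12: WRITE d=0  (d history now [(4, 6), (11, 24), (12, 0)])
v13: WRITE e=15  (e history now [(3, 8), (10, 3), (13, 15)])
v14: WRITE b=21  (b history now [(1, 4), (14, 21)])
v15: WRITE a=23  (a history now [(5, 25), (7, 24), (15, 23)])
READ a @v2: history=[(5, 25), (7, 24), (15, 23)] -> no version <= 2 -> NONE
v16: WRITE e=6  (e history now [(3, 8), (10, 3), (13, 15), (16, 6)])
v17: WRITE c=4  (c history now [(2, 1), (6, 25), (8, 8), (9, 0), (17, 4)])
v18: WRITE a=19  (a history now [(5, 25), (7, 24), (15, 23), (18, 19)])
v19: WRITE b=18  (b history now [(1, 4), (14, 21), (19, 18)])
v20: WRITE e=7  (e history now [(3, 8), (10, 3), (13, 15), (16, 6), (20, 7)])
v21: WRITE c=2  (c history now [(2, 1), (6, 25), (8, 8), (9, 0), (17, 4), (21, 2)])
v22: WRITE b=10  (b history now [(1, 4), (14, 21), (19, 18), (22, 10)])
READ d @v2: history=[(4, 6), (11, 24), (12, 0)] -> no version <= 2 -> NONE
READ c @v8: history=[(2, 1), (6, 25), (8, 8), (9, 0), (17, 4), (21, 2)] -> pick v8 -> 8
v23: WRITE b=10  (b history now [(1, 4), (14, 21), (19, 18), (22, 10), (23, 10)])
v24: WRITE a=17  (a history now [(5, 25), (7, 24), (15, 23), (18, 19), (24, 17)])
v25: WRITE d=26  (d history now [(4, 6), (11, 24), (12, 0), (25, 26)])
v26: WRITE a=21  (a history now [(5, 25), (7, 24), (15, 23), (18, 19), (24, 17), (26, 21)])
READ a @v23: history=[(5, 25), (7, 24), (15, 23), (18, 19), (24, 17), (26, 21)] -> pick v18 -> 19
v27: WRITE e=17  (e history now [(3, 8), (10, 3), (13, 15), (16, 6), (20, 7), (27, 17)])
v28: WRITE c=4  (c history now [(2, 1), (6, 25), (8, 8), (9, 0), (17, 4), (21, 2), (28, 4)])
v29: WRITE e=22  (e history now [(3, 8), (10, 3), (13, 15), (16, 6), (20, 7), (27, 17), (29, 22)])
Read results in order: ['NONE', '1', 'NONE', 'NONE', '8', '19']
NONE count = 3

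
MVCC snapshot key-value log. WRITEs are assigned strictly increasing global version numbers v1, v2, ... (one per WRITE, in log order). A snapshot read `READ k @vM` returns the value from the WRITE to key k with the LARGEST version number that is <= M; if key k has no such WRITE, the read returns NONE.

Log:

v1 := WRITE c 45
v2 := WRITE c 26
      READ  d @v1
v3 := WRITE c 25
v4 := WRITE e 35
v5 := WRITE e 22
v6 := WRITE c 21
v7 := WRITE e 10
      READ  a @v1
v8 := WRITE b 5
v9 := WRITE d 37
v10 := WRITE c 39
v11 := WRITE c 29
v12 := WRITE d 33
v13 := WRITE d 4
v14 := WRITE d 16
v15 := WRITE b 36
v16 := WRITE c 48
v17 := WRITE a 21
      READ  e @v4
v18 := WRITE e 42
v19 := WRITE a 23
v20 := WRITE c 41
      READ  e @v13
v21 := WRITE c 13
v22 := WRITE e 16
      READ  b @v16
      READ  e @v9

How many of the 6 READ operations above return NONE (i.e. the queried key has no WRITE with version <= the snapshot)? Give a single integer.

Answer: 2

Derivation:
v1: WRITE c=45  (c history now [(1, 45)])
v2: WRITE c=26  (c history now [(1, 45), (2, 26)])
READ d @v1: history=[] -> no version <= 1 -> NONE
v3: WRITE c=25  (c history now [(1, 45), (2, 26), (3, 25)])
v4: WRITE e=35  (e history now [(4, 35)])
v5: WRITE e=22  (e history now [(4, 35), (5, 22)])
v6: WRITE c=21  (c history now [(1, 45), (2, 26), (3, 25), (6, 21)])
v7: WRITE e=10  (e history now [(4, 35), (5, 22), (7, 10)])
READ a @v1: history=[] -> no version <= 1 -> NONE
v8: WRITE b=5  (b history now [(8, 5)])
v9: WRITE d=37  (d history now [(9, 37)])
v10: WRITE c=39  (c history now [(1, 45), (2, 26), (3, 25), (6, 21), (10, 39)])
v11: WRITE c=29  (c history now [(1, 45), (2, 26), (3, 25), (6, 21), (10, 39), (11, 29)])
v12: WRITE d=33  (d history now [(9, 37), (12, 33)])
v13: WRITE d=4  (d history now [(9, 37), (12, 33), (13, 4)])
v14: WRITE d=16  (d history now [(9, 37), (12, 33), (13, 4), (14, 16)])
v15: WRITE b=36  (b history now [(8, 5), (15, 36)])
v16: WRITE c=48  (c history now [(1, 45), (2, 26), (3, 25), (6, 21), (10, 39), (11, 29), (16, 48)])
v17: WRITE a=21  (a history now [(17, 21)])
READ e @v4: history=[(4, 35), (5, 22), (7, 10)] -> pick v4 -> 35
v18: WRITE e=42  (e history now [(4, 35), (5, 22), (7, 10), (18, 42)])
v19: WRITE a=23  (a history now [(17, 21), (19, 23)])
v20: WRITE c=41  (c history now [(1, 45), (2, 26), (3, 25), (6, 21), (10, 39), (11, 29), (16, 48), (20, 41)])
READ e @v13: history=[(4, 35), (5, 22), (7, 10), (18, 42)] -> pick v7 -> 10
v21: WRITE c=13  (c history now [(1, 45), (2, 26), (3, 25), (6, 21), (10, 39), (11, 29), (16, 48), (20, 41), (21, 13)])
v22: WRITE e=16  (e history now [(4, 35), (5, 22), (7, 10), (18, 42), (22, 16)])
READ b @v16: history=[(8, 5), (15, 36)] -> pick v15 -> 36
READ e @v9: history=[(4, 35), (5, 22), (7, 10), (18, 42), (22, 16)] -> pick v7 -> 10
Read results in order: ['NONE', 'NONE', '35', '10', '36', '10']
NONE count = 2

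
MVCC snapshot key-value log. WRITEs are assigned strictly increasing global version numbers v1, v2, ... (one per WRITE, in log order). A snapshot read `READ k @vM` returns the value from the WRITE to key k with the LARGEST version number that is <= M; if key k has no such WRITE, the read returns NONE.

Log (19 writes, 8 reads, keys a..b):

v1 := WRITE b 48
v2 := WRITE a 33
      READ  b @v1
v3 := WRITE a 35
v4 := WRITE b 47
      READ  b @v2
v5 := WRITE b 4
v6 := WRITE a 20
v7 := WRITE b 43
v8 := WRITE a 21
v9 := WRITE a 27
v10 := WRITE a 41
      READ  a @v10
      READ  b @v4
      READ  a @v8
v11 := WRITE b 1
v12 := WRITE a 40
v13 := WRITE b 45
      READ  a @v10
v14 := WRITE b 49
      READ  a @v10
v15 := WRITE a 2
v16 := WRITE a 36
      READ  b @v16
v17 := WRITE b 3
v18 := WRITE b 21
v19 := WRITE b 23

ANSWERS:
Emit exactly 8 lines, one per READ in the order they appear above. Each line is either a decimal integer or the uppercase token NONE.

Answer: 48
48
41
47
21
41
41
49

Derivation:
v1: WRITE b=48  (b history now [(1, 48)])
v2: WRITE a=33  (a history now [(2, 33)])
READ b @v1: history=[(1, 48)] -> pick v1 -> 48
v3: WRITE a=35  (a history now [(2, 33), (3, 35)])
v4: WRITE b=47  (b history now [(1, 48), (4, 47)])
READ b @v2: history=[(1, 48), (4, 47)] -> pick v1 -> 48
v5: WRITE b=4  (b history now [(1, 48), (4, 47), (5, 4)])
v6: WRITE a=20  (a history now [(2, 33), (3, 35), (6, 20)])
v7: WRITE b=43  (b history now [(1, 48), (4, 47), (5, 4), (7, 43)])
v8: WRITE a=21  (a history now [(2, 33), (3, 35), (6, 20), (8, 21)])
v9: WRITE a=27  (a history now [(2, 33), (3, 35), (6, 20), (8, 21), (9, 27)])
v10: WRITE a=41  (a history now [(2, 33), (3, 35), (6, 20), (8, 21), (9, 27), (10, 41)])
READ a @v10: history=[(2, 33), (3, 35), (6, 20), (8, 21), (9, 27), (10, 41)] -> pick v10 -> 41
READ b @v4: history=[(1, 48), (4, 47), (5, 4), (7, 43)] -> pick v4 -> 47
READ a @v8: history=[(2, 33), (3, 35), (6, 20), (8, 21), (9, 27), (10, 41)] -> pick v8 -> 21
v11: WRITE b=1  (b history now [(1, 48), (4, 47), (5, 4), (7, 43), (11, 1)])
v12: WRITE a=40  (a history now [(2, 33), (3, 35), (6, 20), (8, 21), (9, 27), (10, 41), (12, 40)])
v13: WRITE b=45  (b history now [(1, 48), (4, 47), (5, 4), (7, 43), (11, 1), (13, 45)])
READ a @v10: history=[(2, 33), (3, 35), (6, 20), (8, 21), (9, 27), (10, 41), (12, 40)] -> pick v10 -> 41
v14: WRITE b=49  (b history now [(1, 48), (4, 47), (5, 4), (7, 43), (11, 1), (13, 45), (14, 49)])
READ a @v10: history=[(2, 33), (3, 35), (6, 20), (8, 21), (9, 27), (10, 41), (12, 40)] -> pick v10 -> 41
v15: WRITE a=2  (a history now [(2, 33), (3, 35), (6, 20), (8, 21), (9, 27), (10, 41), (12, 40), (15, 2)])
v16: WRITE a=36  (a history now [(2, 33), (3, 35), (6, 20), (8, 21), (9, 27), (10, 41), (12, 40), (15, 2), (16, 36)])
READ b @v16: history=[(1, 48), (4, 47), (5, 4), (7, 43), (11, 1), (13, 45), (14, 49)] -> pick v14 -> 49
v17: WRITE b=3  (b history now [(1, 48), (4, 47), (5, 4), (7, 43), (11, 1), (13, 45), (14, 49), (17, 3)])
v18: WRITE b=21  (b history now [(1, 48), (4, 47), (5, 4), (7, 43), (11, 1), (13, 45), (14, 49), (17, 3), (18, 21)])
v19: WRITE b=23  (b history now [(1, 48), (4, 47), (5, 4), (7, 43), (11, 1), (13, 45), (14, 49), (17, 3), (18, 21), (19, 23)])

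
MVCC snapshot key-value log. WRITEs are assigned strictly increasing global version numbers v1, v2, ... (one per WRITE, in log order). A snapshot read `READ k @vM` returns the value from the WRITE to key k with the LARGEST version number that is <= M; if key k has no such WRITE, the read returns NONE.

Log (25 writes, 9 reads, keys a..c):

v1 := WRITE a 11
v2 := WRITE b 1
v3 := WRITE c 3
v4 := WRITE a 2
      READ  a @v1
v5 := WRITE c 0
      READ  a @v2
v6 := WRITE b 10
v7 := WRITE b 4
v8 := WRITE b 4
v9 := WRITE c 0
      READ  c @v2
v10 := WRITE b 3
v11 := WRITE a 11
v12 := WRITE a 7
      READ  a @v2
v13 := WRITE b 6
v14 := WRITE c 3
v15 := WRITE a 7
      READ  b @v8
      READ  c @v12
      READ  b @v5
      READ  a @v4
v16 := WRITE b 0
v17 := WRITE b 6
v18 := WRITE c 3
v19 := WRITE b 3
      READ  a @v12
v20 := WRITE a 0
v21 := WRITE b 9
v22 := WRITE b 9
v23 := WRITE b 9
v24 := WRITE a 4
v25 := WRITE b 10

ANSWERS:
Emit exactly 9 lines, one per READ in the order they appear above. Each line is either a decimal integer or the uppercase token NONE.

v1: WRITE a=11  (a history now [(1, 11)])
v2: WRITE b=1  (b history now [(2, 1)])
v3: WRITE c=3  (c history now [(3, 3)])
v4: WRITE a=2  (a history now [(1, 11), (4, 2)])
READ a @v1: history=[(1, 11), (4, 2)] -> pick v1 -> 11
v5: WRITE c=0  (c history now [(3, 3), (5, 0)])
READ a @v2: history=[(1, 11), (4, 2)] -> pick v1 -> 11
v6: WRITE b=10  (b history now [(2, 1), (6, 10)])
v7: WRITE b=4  (b history now [(2, 1), (6, 10), (7, 4)])
v8: WRITE b=4  (b history now [(2, 1), (6, 10), (7, 4), (8, 4)])
v9: WRITE c=0  (c history now [(3, 3), (5, 0), (9, 0)])
READ c @v2: history=[(3, 3), (5, 0), (9, 0)] -> no version <= 2 -> NONE
v10: WRITE b=3  (b history now [(2, 1), (6, 10), (7, 4), (8, 4), (10, 3)])
v11: WRITE a=11  (a history now [(1, 11), (4, 2), (11, 11)])
v12: WRITE a=7  (a history now [(1, 11), (4, 2), (11, 11), (12, 7)])
READ a @v2: history=[(1, 11), (4, 2), (11, 11), (12, 7)] -> pick v1 -> 11
v13: WRITE b=6  (b history now [(2, 1), (6, 10), (7, 4), (8, 4), (10, 3), (13, 6)])
v14: WRITE c=3  (c history now [(3, 3), (5, 0), (9, 0), (14, 3)])
v15: WRITE a=7  (a history now [(1, 11), (4, 2), (11, 11), (12, 7), (15, 7)])
READ b @v8: history=[(2, 1), (6, 10), (7, 4), (8, 4), (10, 3), (13, 6)] -> pick v8 -> 4
READ c @v12: history=[(3, 3), (5, 0), (9, 0), (14, 3)] -> pick v9 -> 0
READ b @v5: history=[(2, 1), (6, 10), (7, 4), (8, 4), (10, 3), (13, 6)] -> pick v2 -> 1
READ a @v4: history=[(1, 11), (4, 2), (11, 11), (12, 7), (15, 7)] -> pick v4 -> 2
v16: WRITE b=0  (b history now [(2, 1), (6, 10), (7, 4), (8, 4), (10, 3), (13, 6), (16, 0)])
v17: WRITE b=6  (b history now [(2, 1), (6, 10), (7, 4), (8, 4), (10, 3), (13, 6), (16, 0), (17, 6)])
v18: WRITE c=3  (c history now [(3, 3), (5, 0), (9, 0), (14, 3), (18, 3)])
v19: WRITE b=3  (b history now [(2, 1), (6, 10), (7, 4), (8, 4), (10, 3), (13, 6), (16, 0), (17, 6), (19, 3)])
READ a @v12: history=[(1, 11), (4, 2), (11, 11), (12, 7), (15, 7)] -> pick v12 -> 7
v20: WRITE a=0  (a history now [(1, 11), (4, 2), (11, 11), (12, 7), (15, 7), (20, 0)])
v21: WRITE b=9  (b history now [(2, 1), (6, 10), (7, 4), (8, 4), (10, 3), (13, 6), (16, 0), (17, 6), (19, 3), (21, 9)])
v22: WRITE b=9  (b history now [(2, 1), (6, 10), (7, 4), (8, 4), (10, 3), (13, 6), (16, 0), (17, 6), (19, 3), (21, 9), (22, 9)])
v23: WRITE b=9  (b history now [(2, 1), (6, 10), (7, 4), (8, 4), (10, 3), (13, 6), (16, 0), (17, 6), (19, 3), (21, 9), (22, 9), (23, 9)])
v24: WRITE a=4  (a history now [(1, 11), (4, 2), (11, 11), (12, 7), (15, 7), (20, 0), (24, 4)])
v25: WRITE b=10  (b history now [(2, 1), (6, 10), (7, 4), (8, 4), (10, 3), (13, 6), (16, 0), (17, 6), (19, 3), (21, 9), (22, 9), (23, 9), (25, 10)])

Answer: 11
11
NONE
11
4
0
1
2
7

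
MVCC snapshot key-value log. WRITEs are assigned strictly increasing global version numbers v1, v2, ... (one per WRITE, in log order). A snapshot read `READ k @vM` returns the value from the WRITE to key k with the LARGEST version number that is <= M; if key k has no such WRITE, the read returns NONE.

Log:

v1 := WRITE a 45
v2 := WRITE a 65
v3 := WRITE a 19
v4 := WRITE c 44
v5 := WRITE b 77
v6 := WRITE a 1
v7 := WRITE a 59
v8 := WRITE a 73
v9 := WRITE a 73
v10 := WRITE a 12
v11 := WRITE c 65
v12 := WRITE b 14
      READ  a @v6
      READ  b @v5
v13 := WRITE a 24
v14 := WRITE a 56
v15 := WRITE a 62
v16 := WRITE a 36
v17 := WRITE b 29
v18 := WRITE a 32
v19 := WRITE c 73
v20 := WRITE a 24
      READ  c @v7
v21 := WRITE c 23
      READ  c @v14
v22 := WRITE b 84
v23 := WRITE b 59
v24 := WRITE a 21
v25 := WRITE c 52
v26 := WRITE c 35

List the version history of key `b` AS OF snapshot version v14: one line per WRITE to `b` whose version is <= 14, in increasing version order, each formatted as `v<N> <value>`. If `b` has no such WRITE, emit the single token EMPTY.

Answer: v5 77
v12 14

Derivation:
Scan writes for key=b with version <= 14:
  v1 WRITE a 45 -> skip
  v2 WRITE a 65 -> skip
  v3 WRITE a 19 -> skip
  v4 WRITE c 44 -> skip
  v5 WRITE b 77 -> keep
  v6 WRITE a 1 -> skip
  v7 WRITE a 59 -> skip
  v8 WRITE a 73 -> skip
  v9 WRITE a 73 -> skip
  v10 WRITE a 12 -> skip
  v11 WRITE c 65 -> skip
  v12 WRITE b 14 -> keep
  v13 WRITE a 24 -> skip
  v14 WRITE a 56 -> skip
  v15 WRITE a 62 -> skip
  v16 WRITE a 36 -> skip
  v17 WRITE b 29 -> drop (> snap)
  v18 WRITE a 32 -> skip
  v19 WRITE c 73 -> skip
  v20 WRITE a 24 -> skip
  v21 WRITE c 23 -> skip
  v22 WRITE b 84 -> drop (> snap)
  v23 WRITE b 59 -> drop (> snap)
  v24 WRITE a 21 -> skip
  v25 WRITE c 52 -> skip
  v26 WRITE c 35 -> skip
Collected: [(5, 77), (12, 14)]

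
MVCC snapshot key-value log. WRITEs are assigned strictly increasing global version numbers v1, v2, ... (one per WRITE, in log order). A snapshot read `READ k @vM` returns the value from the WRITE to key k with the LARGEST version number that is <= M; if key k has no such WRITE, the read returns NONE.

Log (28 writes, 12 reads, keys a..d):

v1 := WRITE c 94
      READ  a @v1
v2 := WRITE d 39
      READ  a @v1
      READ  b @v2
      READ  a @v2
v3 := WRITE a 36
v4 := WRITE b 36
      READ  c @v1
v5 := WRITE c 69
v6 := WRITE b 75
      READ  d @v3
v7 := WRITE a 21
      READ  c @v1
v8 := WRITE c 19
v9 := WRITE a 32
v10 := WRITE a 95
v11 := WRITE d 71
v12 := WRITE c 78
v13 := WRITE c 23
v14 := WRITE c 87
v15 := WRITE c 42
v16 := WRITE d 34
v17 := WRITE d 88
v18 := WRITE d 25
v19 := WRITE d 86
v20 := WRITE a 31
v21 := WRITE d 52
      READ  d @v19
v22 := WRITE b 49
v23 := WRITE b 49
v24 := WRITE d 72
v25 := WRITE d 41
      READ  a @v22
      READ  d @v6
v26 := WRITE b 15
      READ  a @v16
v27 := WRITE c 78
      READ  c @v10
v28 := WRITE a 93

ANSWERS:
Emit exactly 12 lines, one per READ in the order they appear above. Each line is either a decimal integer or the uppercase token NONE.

v1: WRITE c=94  (c history now [(1, 94)])
READ a @v1: history=[] -> no version <= 1 -> NONE
v2: WRITE d=39  (d history now [(2, 39)])
READ a @v1: history=[] -> no version <= 1 -> NONE
READ b @v2: history=[] -> no version <= 2 -> NONE
READ a @v2: history=[] -> no version <= 2 -> NONE
v3: WRITE a=36  (a history now [(3, 36)])
v4: WRITE b=36  (b history now [(4, 36)])
READ c @v1: history=[(1, 94)] -> pick v1 -> 94
v5: WRITE c=69  (c history now [(1, 94), (5, 69)])
v6: WRITE b=75  (b history now [(4, 36), (6, 75)])
READ d @v3: history=[(2, 39)] -> pick v2 -> 39
v7: WRITE a=21  (a history now [(3, 36), (7, 21)])
READ c @v1: history=[(1, 94), (5, 69)] -> pick v1 -> 94
v8: WRITE c=19  (c history now [(1, 94), (5, 69), (8, 19)])
v9: WRITE a=32  (a history now [(3, 36), (7, 21), (9, 32)])
v10: WRITE a=95  (a history now [(3, 36), (7, 21), (9, 32), (10, 95)])
v11: WRITE d=71  (d history now [(2, 39), (11, 71)])
v12: WRITE c=78  (c history now [(1, 94), (5, 69), (8, 19), (12, 78)])
v13: WRITE c=23  (c history now [(1, 94), (5, 69), (8, 19), (12, 78), (13, 23)])
v14: WRITE c=87  (c history now [(1, 94), (5, 69), (8, 19), (12, 78), (13, 23), (14, 87)])
v15: WRITE c=42  (c history now [(1, 94), (5, 69), (8, 19), (12, 78), (13, 23), (14, 87), (15, 42)])
v16: WRITE d=34  (d history now [(2, 39), (11, 71), (16, 34)])
v17: WRITE d=88  (d history now [(2, 39), (11, 71), (16, 34), (17, 88)])
v18: WRITE d=25  (d history now [(2, 39), (11, 71), (16, 34), (17, 88), (18, 25)])
v19: WRITE d=86  (d history now [(2, 39), (11, 71), (16, 34), (17, 88), (18, 25), (19, 86)])
v20: WRITE a=31  (a history now [(3, 36), (7, 21), (9, 32), (10, 95), (20, 31)])
v21: WRITE d=52  (d history now [(2, 39), (11, 71), (16, 34), (17, 88), (18, 25), (19, 86), (21, 52)])
READ d @v19: history=[(2, 39), (11, 71), (16, 34), (17, 88), (18, 25), (19, 86), (21, 52)] -> pick v19 -> 86
v22: WRITE b=49  (b history now [(4, 36), (6, 75), (22, 49)])
v23: WRITE b=49  (b history now [(4, 36), (6, 75), (22, 49), (23, 49)])
v24: WRITE d=72  (d history now [(2, 39), (11, 71), (16, 34), (17, 88), (18, 25), (19, 86), (21, 52), (24, 72)])
v25: WRITE d=41  (d history now [(2, 39), (11, 71), (16, 34), (17, 88), (18, 25), (19, 86), (21, 52), (24, 72), (25, 41)])
READ a @v22: history=[(3, 36), (7, 21), (9, 32), (10, 95), (20, 31)] -> pick v20 -> 31
READ d @v6: history=[(2, 39), (11, 71), (16, 34), (17, 88), (18, 25), (19, 86), (21, 52), (24, 72), (25, 41)] -> pick v2 -> 39
v26: WRITE b=15  (b history now [(4, 36), (6, 75), (22, 49), (23, 49), (26, 15)])
READ a @v16: history=[(3, 36), (7, 21), (9, 32), (10, 95), (20, 31)] -> pick v10 -> 95
v27: WRITE c=78  (c history now [(1, 94), (5, 69), (8, 19), (12, 78), (13, 23), (14, 87), (15, 42), (27, 78)])
READ c @v10: history=[(1, 94), (5, 69), (8, 19), (12, 78), (13, 23), (14, 87), (15, 42), (27, 78)] -> pick v8 -> 19
v28: WRITE a=93  (a history now [(3, 36), (7, 21), (9, 32), (10, 95), (20, 31), (28, 93)])

Answer: NONE
NONE
NONE
NONE
94
39
94
86
31
39
95
19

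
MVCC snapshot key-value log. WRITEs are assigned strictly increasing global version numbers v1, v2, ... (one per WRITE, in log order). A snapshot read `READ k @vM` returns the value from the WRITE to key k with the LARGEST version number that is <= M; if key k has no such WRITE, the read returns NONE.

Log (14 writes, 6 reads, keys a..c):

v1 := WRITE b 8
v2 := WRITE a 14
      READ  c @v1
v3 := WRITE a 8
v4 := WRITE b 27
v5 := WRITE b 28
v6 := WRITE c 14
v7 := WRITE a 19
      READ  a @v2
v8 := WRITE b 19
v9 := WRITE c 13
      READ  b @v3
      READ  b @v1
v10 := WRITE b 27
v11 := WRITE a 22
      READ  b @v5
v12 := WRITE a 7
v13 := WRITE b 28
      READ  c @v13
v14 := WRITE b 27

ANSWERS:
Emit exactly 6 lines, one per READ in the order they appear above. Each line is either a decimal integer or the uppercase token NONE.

Answer: NONE
14
8
8
28
13

Derivation:
v1: WRITE b=8  (b history now [(1, 8)])
v2: WRITE a=14  (a history now [(2, 14)])
READ c @v1: history=[] -> no version <= 1 -> NONE
v3: WRITE a=8  (a history now [(2, 14), (3, 8)])
v4: WRITE b=27  (b history now [(1, 8), (4, 27)])
v5: WRITE b=28  (b history now [(1, 8), (4, 27), (5, 28)])
v6: WRITE c=14  (c history now [(6, 14)])
v7: WRITE a=19  (a history now [(2, 14), (3, 8), (7, 19)])
READ a @v2: history=[(2, 14), (3, 8), (7, 19)] -> pick v2 -> 14
v8: WRITE b=19  (b history now [(1, 8), (4, 27), (5, 28), (8, 19)])
v9: WRITE c=13  (c history now [(6, 14), (9, 13)])
READ b @v3: history=[(1, 8), (4, 27), (5, 28), (8, 19)] -> pick v1 -> 8
READ b @v1: history=[(1, 8), (4, 27), (5, 28), (8, 19)] -> pick v1 -> 8
v10: WRITE b=27  (b history now [(1, 8), (4, 27), (5, 28), (8, 19), (10, 27)])
v11: WRITE a=22  (a history now [(2, 14), (3, 8), (7, 19), (11, 22)])
READ b @v5: history=[(1, 8), (4, 27), (5, 28), (8, 19), (10, 27)] -> pick v5 -> 28
v12: WRITE a=7  (a history now [(2, 14), (3, 8), (7, 19), (11, 22), (12, 7)])
v13: WRITE b=28  (b history now [(1, 8), (4, 27), (5, 28), (8, 19), (10, 27), (13, 28)])
READ c @v13: history=[(6, 14), (9, 13)] -> pick v9 -> 13
v14: WRITE b=27  (b history now [(1, 8), (4, 27), (5, 28), (8, 19), (10, 27), (13, 28), (14, 27)])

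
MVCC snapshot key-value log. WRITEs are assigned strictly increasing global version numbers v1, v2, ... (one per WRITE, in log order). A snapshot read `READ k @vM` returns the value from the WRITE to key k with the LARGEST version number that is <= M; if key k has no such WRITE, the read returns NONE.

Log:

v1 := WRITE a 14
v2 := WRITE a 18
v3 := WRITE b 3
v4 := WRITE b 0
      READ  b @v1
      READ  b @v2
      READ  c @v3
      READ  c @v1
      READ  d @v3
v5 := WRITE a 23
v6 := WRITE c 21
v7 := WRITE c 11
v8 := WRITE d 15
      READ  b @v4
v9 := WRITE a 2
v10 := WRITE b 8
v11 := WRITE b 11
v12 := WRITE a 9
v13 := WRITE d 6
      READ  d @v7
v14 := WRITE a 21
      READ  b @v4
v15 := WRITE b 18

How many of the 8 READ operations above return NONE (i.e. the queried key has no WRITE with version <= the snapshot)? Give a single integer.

Answer: 6

Derivation:
v1: WRITE a=14  (a history now [(1, 14)])
v2: WRITE a=18  (a history now [(1, 14), (2, 18)])
v3: WRITE b=3  (b history now [(3, 3)])
v4: WRITE b=0  (b history now [(3, 3), (4, 0)])
READ b @v1: history=[(3, 3), (4, 0)] -> no version <= 1 -> NONE
READ b @v2: history=[(3, 3), (4, 0)] -> no version <= 2 -> NONE
READ c @v3: history=[] -> no version <= 3 -> NONE
READ c @v1: history=[] -> no version <= 1 -> NONE
READ d @v3: history=[] -> no version <= 3 -> NONE
v5: WRITE a=23  (a history now [(1, 14), (2, 18), (5, 23)])
v6: WRITE c=21  (c history now [(6, 21)])
v7: WRITE c=11  (c history now [(6, 21), (7, 11)])
v8: WRITE d=15  (d history now [(8, 15)])
READ b @v4: history=[(3, 3), (4, 0)] -> pick v4 -> 0
v9: WRITE a=2  (a history now [(1, 14), (2, 18), (5, 23), (9, 2)])
v10: WRITE b=8  (b history now [(3, 3), (4, 0), (10, 8)])
v11: WRITE b=11  (b history now [(3, 3), (4, 0), (10, 8), (11, 11)])
v12: WRITE a=9  (a history now [(1, 14), (2, 18), (5, 23), (9, 2), (12, 9)])
v13: WRITE d=6  (d history now [(8, 15), (13, 6)])
READ d @v7: history=[(8, 15), (13, 6)] -> no version <= 7 -> NONE
v14: WRITE a=21  (a history now [(1, 14), (2, 18), (5, 23), (9, 2), (12, 9), (14, 21)])
READ b @v4: history=[(3, 3), (4, 0), (10, 8), (11, 11)] -> pick v4 -> 0
v15: WRITE b=18  (b history now [(3, 3), (4, 0), (10, 8), (11, 11), (15, 18)])
Read results in order: ['NONE', 'NONE', 'NONE', 'NONE', 'NONE', '0', 'NONE', '0']
NONE count = 6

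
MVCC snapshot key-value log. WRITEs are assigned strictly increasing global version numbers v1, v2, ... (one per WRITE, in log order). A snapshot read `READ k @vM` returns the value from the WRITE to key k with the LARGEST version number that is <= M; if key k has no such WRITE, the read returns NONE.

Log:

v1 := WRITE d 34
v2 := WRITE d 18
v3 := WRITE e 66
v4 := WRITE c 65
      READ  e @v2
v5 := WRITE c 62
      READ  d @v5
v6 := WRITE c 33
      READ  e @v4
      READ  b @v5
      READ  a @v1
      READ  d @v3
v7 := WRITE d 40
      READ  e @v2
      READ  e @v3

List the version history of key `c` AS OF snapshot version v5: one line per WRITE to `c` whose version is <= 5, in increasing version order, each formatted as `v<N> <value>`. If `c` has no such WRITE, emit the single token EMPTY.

Scan writes for key=c with version <= 5:
  v1 WRITE d 34 -> skip
  v2 WRITE d 18 -> skip
  v3 WRITE e 66 -> skip
  v4 WRITE c 65 -> keep
  v5 WRITE c 62 -> keep
  v6 WRITE c 33 -> drop (> snap)
  v7 WRITE d 40 -> skip
Collected: [(4, 65), (5, 62)]

Answer: v4 65
v5 62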